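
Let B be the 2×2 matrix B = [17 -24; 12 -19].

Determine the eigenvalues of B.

det(B - rI) = (17 - r)(-19 - r) - (-24)·(12) = r^2 + 2r - 35.
This factors as (r + 7)·(r - 5) = 0.
Eigenvalues: -7, 5.

-7, 5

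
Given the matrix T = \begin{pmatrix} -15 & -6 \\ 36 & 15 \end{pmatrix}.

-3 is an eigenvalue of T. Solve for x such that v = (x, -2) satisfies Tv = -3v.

1

We need (T + 3I)v = 0.
T + 3I = [[-12, -6], [36, 18]].
Row 1: (-12)·x + (-6)·-2 = 0
Row 2: (36)·x + (18)·-2 = 0
Solving gives x = 1.
Check: T·(1, -2) = (-3, 6) = -3·(1, -2).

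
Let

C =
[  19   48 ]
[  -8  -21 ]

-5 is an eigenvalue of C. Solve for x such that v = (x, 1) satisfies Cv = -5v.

-2

We need (C + 5I)v = 0.
C + 5I = [[24, 48], [-8, -16]].
Row 1: (24)·x + (48)·1 = 0
Row 2: (-8)·x + (-16)·1 = 0
Solving gives x = -2.
Check: C·(-2, 1) = (10, -5) = -5·(-2, 1).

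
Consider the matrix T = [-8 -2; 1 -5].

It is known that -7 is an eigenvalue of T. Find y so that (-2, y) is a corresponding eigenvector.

1

We need (T + 7I)v = 0.
T + 7I = [[-1, -2], [1, 2]].
Row 1: (-1)·-2 + (-2)·y = 0
Row 2: (1)·-2 + (2)·y = 0
Solving gives y = 1.
Check: T·(-2, 1) = (14, -7) = -7·(-2, 1).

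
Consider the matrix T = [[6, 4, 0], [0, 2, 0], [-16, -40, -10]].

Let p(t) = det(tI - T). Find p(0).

120

p(0) = det(0·I − T) = det(−T) = (−1)^3·det(T).
det(T) = -120, so p(0) = 120.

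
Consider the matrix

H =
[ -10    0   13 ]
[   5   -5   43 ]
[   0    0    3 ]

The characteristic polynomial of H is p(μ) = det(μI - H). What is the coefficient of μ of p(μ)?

p(μ) = μ^3 + 12μ^2 + 5μ - 150.
The coefficient of μ is 5.

5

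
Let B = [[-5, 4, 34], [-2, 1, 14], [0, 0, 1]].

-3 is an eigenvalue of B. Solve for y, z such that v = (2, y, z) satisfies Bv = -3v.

1, 0

We need (B + 3I)v = 0.
B + 3I = [[-2, 4, 34], [-2, 4, 14], [0, 0, 4]].
Row 1: (-2)·2 + (4)·y + (34)·z = 0
Row 2: (-2)·2 + (4)·y + (14)·z = 0
Row 3: (0)·2 + (0)·y + (4)·z = 0
Solving gives y = 1, z = 0.
Check: B·(2, 1, 0) = (-6, -3, 0) = -3·(2, 1, 0).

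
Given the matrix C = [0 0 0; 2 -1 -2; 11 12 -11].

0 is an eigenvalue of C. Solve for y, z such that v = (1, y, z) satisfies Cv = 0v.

We need (C)v = 0.
C = [[0, 0, 0], [2, -1, -2], [11, 12, -11]].
Row 1: (0)·1 + (0)·y + (0)·z = 0
Row 2: (2)·1 + (-1)·y + (-2)·z = 0
Row 3: (11)·1 + (12)·y + (-11)·z = 0
Solving gives y = 0, z = 1.
Check: C·(1, 0, 1) = (0, 0, 0) = 0·(1, 0, 1).

0, 1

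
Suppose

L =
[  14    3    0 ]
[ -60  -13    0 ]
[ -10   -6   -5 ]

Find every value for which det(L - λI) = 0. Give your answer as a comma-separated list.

-5, -1, 2

The characteristic polynomial is p(s) = det(sI - L).
Expanding the 3×3 determinant: p(s) = s^3 + 4s^2 - 7s - 10.
Rational-root test: s = -5 gives p(-5) = 0.
Factor out (s + 5): p(s) = (s + 5)·(s^2 - s - 2).
The quadratic factors as (s + 1)·(s - 2).
Eigenvalues: -5, -1, 2.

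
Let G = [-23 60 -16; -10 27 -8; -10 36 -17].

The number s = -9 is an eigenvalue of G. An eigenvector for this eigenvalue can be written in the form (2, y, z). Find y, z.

We need (G + 9I)v = 0.
G + 9I = [[-14, 60, -16], [-10, 36, -8], [-10, 36, -8]].
Row 1: (-14)·2 + (60)·y + (-16)·z = 0
Row 2: (-10)·2 + (36)·y + (-8)·z = 0
Row 3: (-10)·2 + (36)·y + (-8)·z = 0
Solving gives y = 1, z = 2.
Check: G·(2, 1, 2) = (-18, -9, -18) = -9·(2, 1, 2).

1, 2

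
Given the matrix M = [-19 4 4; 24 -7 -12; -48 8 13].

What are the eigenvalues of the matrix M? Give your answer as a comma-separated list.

Compute the characteristic polynomial p(λ) = det(λI - M).
Expanding the 3×3 determinant: p(λ) = λ^3 + 13λ^2 - 13λ - 385.
Rational-root test: λ = -11 gives p(-11) = 0.
Factor out (λ + 11): p(λ) = (λ + 11)·(λ^2 + 2λ - 35).
The quadratic factors as (λ + 7)·(λ - 5).
Eigenvalues: -11, -7, 5.

-11, -7, 5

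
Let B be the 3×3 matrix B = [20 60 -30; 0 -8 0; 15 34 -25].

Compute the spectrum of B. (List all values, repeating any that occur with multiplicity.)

The characteristic polynomial is p(s) = det(sI - B).
Expanding along the first row, p(s) = s^3 + 13s^2 - 10s - 400.
Rational-root test: s = 5 gives p(5) = 0.
Dividing by (s - 5) leaves s^2 + 18s + 80.
The quadratic factors as (s + 10)·(s + 8).
Eigenvalues: -10, -8, 5.

-10, -8, 5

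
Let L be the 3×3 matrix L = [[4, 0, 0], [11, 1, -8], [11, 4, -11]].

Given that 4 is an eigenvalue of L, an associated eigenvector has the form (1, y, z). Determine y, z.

1, 1

We need (L - 4I)v = 0.
L - 4I = [[0, 0, 0], [11, -3, -8], [11, 4, -15]].
Row 1: (0)·1 + (0)·y + (0)·z = 0
Row 2: (11)·1 + (-3)·y + (-8)·z = 0
Row 3: (11)·1 + (4)·y + (-15)·z = 0
Solving gives y = 1, z = 1.
Check: L·(1, 1, 1) = (4, 4, 4) = 4·(1, 1, 1).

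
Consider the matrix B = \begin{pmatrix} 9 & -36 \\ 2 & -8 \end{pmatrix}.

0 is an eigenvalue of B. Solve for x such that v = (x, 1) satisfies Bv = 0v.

We need (B)v = 0.
B = [[9, -36], [2, -8]].
Row 1: (9)·x + (-36)·1 = 0
Row 2: (2)·x + (-8)·1 = 0
Solving gives x = 4.
Check: B·(4, 1) = (0, 0) = 0·(4, 1).

4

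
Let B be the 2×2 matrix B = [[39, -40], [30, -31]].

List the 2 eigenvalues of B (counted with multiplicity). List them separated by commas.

det(B - λI) = (39 - λ)(-31 - λ) - (-40)·(30) = λ^2 - 8λ - 9.
This factors as (λ + 1)·(λ - 9) = 0.
Eigenvalues: -1, 9.

-1, 9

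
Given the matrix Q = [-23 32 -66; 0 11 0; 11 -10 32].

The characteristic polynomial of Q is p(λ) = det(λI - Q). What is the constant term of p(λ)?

110

p(λ) = λ^3 - 20λ^2 + 89λ + 110.
The constant term is 110.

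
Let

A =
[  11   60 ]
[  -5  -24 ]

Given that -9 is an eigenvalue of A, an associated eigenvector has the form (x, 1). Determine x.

We need (A + 9I)v = 0.
A + 9I = [[20, 60], [-5, -15]].
Row 1: (20)·x + (60)·1 = 0
Row 2: (-5)·x + (-15)·1 = 0
Solving gives x = -3.
Check: A·(-3, 1) = (27, -9) = -9·(-3, 1).

-3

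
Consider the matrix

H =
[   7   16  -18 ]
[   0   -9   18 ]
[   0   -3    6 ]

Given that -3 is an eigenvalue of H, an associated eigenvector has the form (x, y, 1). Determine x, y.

We need (H + 3I)v = 0.
H + 3I = [[10, 16, -18], [0, -6, 18], [0, -3, 9]].
Row 1: (10)·x + (16)·y + (-18)·1 = 0
Row 2: (0)·x + (-6)·y + (18)·1 = 0
Row 3: (0)·x + (-3)·y + (9)·1 = 0
Solving gives x = -3, y = 3.
Check: H·(-3, 3, 1) = (9, -9, -3) = -3·(-3, 3, 1).

-3, 3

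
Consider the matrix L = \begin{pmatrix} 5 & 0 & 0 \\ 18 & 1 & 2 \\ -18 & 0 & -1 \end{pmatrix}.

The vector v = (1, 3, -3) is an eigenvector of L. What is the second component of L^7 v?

234375

First find the eigenvalue: Lv = (5, 15, -15) = 5·(1, 3, -3), so λ = 5.
Then L^7 v = λ^7·v = 5^7·(1, 3, -3) = 78125·(1, 3, -3) = (78125, 234375, -234375).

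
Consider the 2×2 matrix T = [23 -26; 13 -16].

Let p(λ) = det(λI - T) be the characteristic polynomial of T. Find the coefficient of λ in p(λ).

The coefficient of λ of det(λI - T) is −trace(T).
trace(T) = (23) + (-16) = 7, so the coefficient is -7.

-7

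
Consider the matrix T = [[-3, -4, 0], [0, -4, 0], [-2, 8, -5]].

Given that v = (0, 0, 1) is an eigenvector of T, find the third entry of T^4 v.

First find the eigenvalue: Tv = (0, 0, -5) = -5·(0, 0, 1), so λ = -5.
Then T^4 v = λ^4·v = (-5)^4·(0, 0, 1) = 625·(0, 0, 1) = (0, 0, 625).

625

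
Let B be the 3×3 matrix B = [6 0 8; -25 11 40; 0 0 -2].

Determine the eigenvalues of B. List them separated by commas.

-2, 6, 11

Compute the characteristic polynomial p(lambda) = det(lambda·I - B).
Expanding along the first row, p(lambda) = lambda^3 - 15·lambda^2 + 32·lambda + 132.
Since p(-2) = 0, lambda = -2 is a root.
Factor out (lambda + 2): p(lambda) = (lambda + 2)·(lambda^2 - 17·lambda + 66).
The quadratic factors as (lambda - 6)·(lambda - 11).
Eigenvalues: -2, 6, 11.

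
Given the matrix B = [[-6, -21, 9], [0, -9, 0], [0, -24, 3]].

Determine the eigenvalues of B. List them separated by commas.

Set up det(sI - B) = 0.
Expanding the 3×3 determinant: p(s) = s^3 + 12s^2 + 9s - 162.
Since p(-6) = 0, s = -6 is a root.
Factor out (s + 6): p(s) = (s + 6)·(s^2 + 6s - 27).
The quadratic factors as (s + 9)·(s - 3).
Eigenvalues: -9, -6, 3.

-9, -6, 3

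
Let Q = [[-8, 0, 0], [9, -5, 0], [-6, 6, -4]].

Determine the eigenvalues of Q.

Q is lower triangular, so its eigenvalues are the diagonal entries.
Diagonal: -8, -5, -4.

-8, -5, -4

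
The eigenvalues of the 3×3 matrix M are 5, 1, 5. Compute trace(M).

trace(M) is the sum of the eigenvalues: (5) + (1) + (5) = 11.

11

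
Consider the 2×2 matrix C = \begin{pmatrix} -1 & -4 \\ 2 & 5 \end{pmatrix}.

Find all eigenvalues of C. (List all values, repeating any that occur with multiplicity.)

1, 3

det(C - μI) = (-1 - μ)(5 - μ) - (-4)·(2) = μ^2 - 4μ + 3.
This factors as (μ - 1)·(μ - 3) = 0.
Eigenvalues: 1, 3.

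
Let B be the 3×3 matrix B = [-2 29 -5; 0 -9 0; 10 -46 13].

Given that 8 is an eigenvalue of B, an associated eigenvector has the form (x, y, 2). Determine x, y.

We need (B - 8I)v = 0.
B - 8I = [[-10, 29, -5], [0, -17, 0], [10, -46, 5]].
Row 1: (-10)·x + (29)·y + (-5)·2 = 0
Row 2: (0)·x + (-17)·y + (0)·2 = 0
Row 3: (10)·x + (-46)·y + (5)·2 = 0
Solving gives x = -1, y = 0.
Check: B·(-1, 0, 2) = (-8, 0, 16) = 8·(-1, 0, 2).

-1, 0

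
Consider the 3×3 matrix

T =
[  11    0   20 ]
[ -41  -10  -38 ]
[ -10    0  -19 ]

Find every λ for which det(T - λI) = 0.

Set up det(lambda·I - T) = 0.
Expanding the 3×3 determinant: p(lambda) = lambda^3 + 18·lambda^2 + 71·lambda - 90.
Since p(1) = 0, lambda = 1 is a root.
Dividing by (lambda - 1) leaves lambda^2 + 19·lambda + 90.
The quadratic factors as (lambda + 10)·(lambda + 9).
Eigenvalues: -10, -9, 1.

-10, -9, 1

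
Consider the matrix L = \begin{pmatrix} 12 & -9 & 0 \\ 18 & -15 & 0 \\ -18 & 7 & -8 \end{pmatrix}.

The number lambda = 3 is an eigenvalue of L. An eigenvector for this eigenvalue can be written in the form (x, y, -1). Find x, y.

1, 1

We need (L - 3I)v = 0.
L - 3I = [[9, -9, 0], [18, -18, 0], [-18, 7, -11]].
Row 1: (9)·x + (-9)·y + (0)·-1 = 0
Row 2: (18)·x + (-18)·y + (0)·-1 = 0
Row 3: (-18)·x + (7)·y + (-11)·-1 = 0
Solving gives x = 1, y = 1.
Check: L·(1, 1, -1) = (3, 3, -3) = 3·(1, 1, -1).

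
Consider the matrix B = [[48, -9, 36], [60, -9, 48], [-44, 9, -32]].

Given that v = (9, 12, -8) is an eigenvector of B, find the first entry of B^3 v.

576

First find the eigenvalue: Bv = (36, 48, -32) = 4·(9, 12, -8), so λ = 4.
Then B^3 v = λ^3·v = 4^3·(9, 12, -8) = 64·(9, 12, -8) = (576, 768, -512).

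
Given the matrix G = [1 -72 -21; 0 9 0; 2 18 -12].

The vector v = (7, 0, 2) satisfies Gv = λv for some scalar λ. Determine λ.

Compute Gv: G·(7, 0, 2) = (-35, 0, -10).
Since Gv = λv, compare component 1: -35 = λ·7, so λ = -5.

-5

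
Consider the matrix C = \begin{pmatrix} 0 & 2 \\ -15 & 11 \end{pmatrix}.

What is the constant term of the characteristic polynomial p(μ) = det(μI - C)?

p(0) = det(0·I − C) = det(−C) = (−1)^2·det(C).
det(C) = 30, so p(0) = 30.

30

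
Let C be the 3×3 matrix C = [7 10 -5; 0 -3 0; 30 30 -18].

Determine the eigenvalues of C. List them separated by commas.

-8, -3, -3

The characteristic polynomial is p(μ) = det(μI - C).
Expanding the 3×3 determinant: p(μ) = μ^3 + 14μ^2 + 57μ + 72.
Since p(-3) = 0, μ = -3 is a root.
Factor out (μ + 3): p(μ) = (μ + 3)·(μ^2 + 11μ + 24).
The quadratic factors as (μ + 8)·(μ + 3).
Eigenvalues: -8, -3, -3.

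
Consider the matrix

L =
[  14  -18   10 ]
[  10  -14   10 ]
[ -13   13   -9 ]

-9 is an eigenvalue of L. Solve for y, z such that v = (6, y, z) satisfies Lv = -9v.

6, -3

We need (L + 9I)v = 0.
L + 9I = [[23, -18, 10], [10, -5, 10], [-13, 13, 0]].
Row 1: (23)·6 + (-18)·y + (10)·z = 0
Row 2: (10)·6 + (-5)·y + (10)·z = 0
Row 3: (-13)·6 + (13)·y + (0)·z = 0
Solving gives y = 6, z = -3.
Check: L·(6, 6, -3) = (-54, -54, 27) = -9·(6, 6, -3).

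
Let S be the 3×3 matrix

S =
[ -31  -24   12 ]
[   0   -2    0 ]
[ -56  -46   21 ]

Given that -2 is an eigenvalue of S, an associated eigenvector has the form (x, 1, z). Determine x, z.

We need (S + 2I)v = 0.
S + 2I = [[-29, -24, 12], [0, 0, 0], [-56, -46, 23]].
Row 1: (-29)·x + (-24)·1 + (12)·z = 0
Row 2: (0)·x + (0)·1 + (0)·z = 0
Row 3: (-56)·x + (-46)·1 + (23)·z = 0
Solving gives x = 0, z = 2.
Check: S·(0, 1, 2) = (0, -2, -4) = -2·(0, 1, 2).

0, 2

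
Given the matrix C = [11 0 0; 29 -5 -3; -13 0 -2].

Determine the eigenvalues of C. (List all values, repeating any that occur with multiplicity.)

Compute the characteristic polynomial p(λ) = det(λI - C).
Expanding along the first row, p(λ) = λ^3 - 4λ^2 - 67λ - 110.
Since p(-5) = 0, λ = -5 is a root.
Factor out (λ + 5): p(λ) = (λ + 5)·(λ^2 - 9λ - 22).
The quadratic factors as (λ + 2)·(λ - 11).
Eigenvalues: -5, -2, 11.

-5, -2, 11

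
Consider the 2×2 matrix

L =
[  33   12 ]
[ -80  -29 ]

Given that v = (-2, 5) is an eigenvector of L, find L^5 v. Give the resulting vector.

(-486, 1215)

First find the eigenvalue: Lv = (-6, 15) = 3·(-2, 5), so λ = 3.
Then L^5 v = λ^5·v = 3^5·(-2, 5) = 243·(-2, 5) = (-486, 1215).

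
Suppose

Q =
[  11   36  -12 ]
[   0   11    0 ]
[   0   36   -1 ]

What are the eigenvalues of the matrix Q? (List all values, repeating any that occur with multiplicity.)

Compute the characteristic polynomial p(s) = det(sI - Q).
Expanding along the first row, p(s) = s^3 - 21s^2 + 99s + 121.
Try s = 11: p(11) = 0, so 11 is a root.
Dividing by (s - 11) leaves s^2 - 10s - 11.
The quadratic factors as (s + 1)·(s - 11).
Eigenvalues: -1, 11, 11.

-1, 11, 11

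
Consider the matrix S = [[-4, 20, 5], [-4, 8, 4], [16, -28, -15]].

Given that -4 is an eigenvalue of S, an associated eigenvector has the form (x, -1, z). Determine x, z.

1, 4

We need (S + 4I)v = 0.
S + 4I = [[0, 20, 5], [-4, 12, 4], [16, -28, -11]].
Row 1: (0)·x + (20)·-1 + (5)·z = 0
Row 2: (-4)·x + (12)·-1 + (4)·z = 0
Row 3: (16)·x + (-28)·-1 + (-11)·z = 0
Solving gives x = 1, z = 4.
Check: S·(1, -1, 4) = (-4, 4, -16) = -4·(1, -1, 4).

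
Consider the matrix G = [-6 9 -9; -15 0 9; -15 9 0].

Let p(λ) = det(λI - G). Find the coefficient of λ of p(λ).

-81

p(λ) = λ^3 + 6λ^2 - 81λ - 486.
The coefficient of λ is -81.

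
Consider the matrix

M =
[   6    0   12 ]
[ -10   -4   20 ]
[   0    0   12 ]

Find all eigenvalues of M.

Set up det(λI - M) = 0.
Expanding along the first row, p(λ) = λ^3 - 14λ^2 + 288.
Rational-root test: λ = -4 gives p(-4) = 0.
Factor out (λ + 4): p(λ) = (λ + 4)·(λ^2 - 18λ + 72).
The quadratic factors as (λ - 6)·(λ - 12).
Eigenvalues: -4, 6, 12.

-4, 6, 12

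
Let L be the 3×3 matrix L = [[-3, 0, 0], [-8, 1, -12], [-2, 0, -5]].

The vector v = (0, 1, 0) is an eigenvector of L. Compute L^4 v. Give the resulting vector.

(0, 1, 0)

First find the eigenvalue: Lv = (0, 1, 0) = 1·(0, 1, 0), so λ = 1.
Then L^4 v = λ^4·v = 1^4·(0, 1, 0) = 1·(0, 1, 0) = (0, 1, 0).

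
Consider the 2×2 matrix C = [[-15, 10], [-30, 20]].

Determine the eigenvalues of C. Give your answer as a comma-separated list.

det(C - μI) = (-15 - μ)(20 - μ) - (10)·(-30) = μ^2 - 5μ.
This factors as μ·(μ - 5) = 0.
Eigenvalues: 0, 5.

0, 5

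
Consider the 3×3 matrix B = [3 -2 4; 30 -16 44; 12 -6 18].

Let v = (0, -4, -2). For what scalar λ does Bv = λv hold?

6

Compute Bv: B·(0, -4, -2) = (0, -24, -12).
Since Bv = λv, compare component 2: -24 = λ·-4, so λ = 6.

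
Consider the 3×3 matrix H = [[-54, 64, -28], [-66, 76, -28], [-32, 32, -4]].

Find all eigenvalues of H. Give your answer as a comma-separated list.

Set up det(lambda·I - H) = 0.
Cofactor expansion gives p(lambda) = lambda^3 - 18·lambda^2 + 32·lambda + 480.
Rational-root test: lambda = -4 gives p(-4) = 0.
Dividing by (lambda + 4) leaves lambda^2 - 22·lambda + 120.
The quadratic factors as (lambda - 10)·(lambda - 12).
Eigenvalues: -4, 10, 12.

-4, 10, 12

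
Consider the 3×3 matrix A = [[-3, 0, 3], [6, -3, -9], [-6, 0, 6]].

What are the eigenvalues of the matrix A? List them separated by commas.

-3, 0, 3

Set up det(λI - A) = 0.
Expanding the 3×3 determinant: p(λ) = λ^3 - 9λ.
Since p(-3) = 0, λ = -3 is a root.
Factor out (λ + 3): p(λ) = (λ + 3)·(λ^2 - 3λ).
The quadratic factors as λ·(λ - 3).
Eigenvalues: -3, 0, 3.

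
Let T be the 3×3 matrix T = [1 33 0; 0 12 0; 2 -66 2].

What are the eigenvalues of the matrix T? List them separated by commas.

1, 2, 12

Compute the characteristic polynomial p(s) = det(sI - T).
Expanding the 3×3 determinant: p(s) = s^3 - 15s^2 + 38s - 24.
Try s = 12: p(12) = 0, so 12 is a root.
Dividing by (s - 12) leaves s^2 - 3s + 2.
The quadratic factors as (s - 1)·(s - 2).
Eigenvalues: 1, 2, 12.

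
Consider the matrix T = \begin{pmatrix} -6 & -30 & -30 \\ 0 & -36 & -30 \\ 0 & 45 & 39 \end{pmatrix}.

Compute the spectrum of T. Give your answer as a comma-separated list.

-6, -6, 9

Compute the characteristic polynomial p(s) = det(sI - T).
Cofactor expansion gives p(s) = s^3 + 3s^2 - 72s - 324.
Try s = 9: p(9) = 0, so 9 is a root.
Dividing by (s - 9) leaves s^2 + 12s + 36.
The quadratic factor is (s + 6)^2.
Eigenvalues: -6, -6, 9.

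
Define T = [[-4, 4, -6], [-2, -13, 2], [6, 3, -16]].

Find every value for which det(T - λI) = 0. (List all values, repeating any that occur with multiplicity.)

The characteristic polynomial is p(r) = det(rI - T).
Expanding along the first row, p(r) = r^3 + 33r^2 + 362r + 1320.
Rational-root test: r = -12 gives p(-12) = 0.
Factor out (r + 12): p(r) = (r + 12)·(r^2 + 21r + 110).
The quadratic factors as (r + 11)·(r + 10).
Eigenvalues: -12, -11, -10.

-12, -11, -10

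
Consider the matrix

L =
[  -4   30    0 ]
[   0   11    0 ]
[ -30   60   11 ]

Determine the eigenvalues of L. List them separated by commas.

-4, 11, 11

Compute the characteristic polynomial p(r) = det(rI - L).
Expanding the 3×3 determinant: p(r) = r^3 - 18r^2 + 33r + 484.
Rational-root test: r = -4 gives p(-4) = 0.
Dividing by (r + 4) leaves r^2 - 22r + 121.
The quadratic factor is (r - 11)^2.
Eigenvalues: -4, 11, 11.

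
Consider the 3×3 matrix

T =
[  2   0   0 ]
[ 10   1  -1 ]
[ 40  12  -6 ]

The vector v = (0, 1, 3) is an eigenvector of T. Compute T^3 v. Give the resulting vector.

(0, -8, -24)

First find the eigenvalue: Tv = (0, -2, -6) = -2·(0, 1, 3), so λ = -2.
Then T^3 v = λ^3·v = (-2)^3·(0, 1, 3) = -8·(0, 1, 3) = (0, -8, -24).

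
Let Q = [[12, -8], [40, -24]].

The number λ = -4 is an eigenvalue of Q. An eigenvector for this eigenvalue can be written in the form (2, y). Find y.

4

We need (Q + 4I)v = 0.
Q + 4I = [[16, -8], [40, -20]].
Row 1: (16)·2 + (-8)·y = 0
Row 2: (40)·2 + (-20)·y = 0
Solving gives y = 4.
Check: Q·(2, 4) = (-8, -16) = -4·(2, 4).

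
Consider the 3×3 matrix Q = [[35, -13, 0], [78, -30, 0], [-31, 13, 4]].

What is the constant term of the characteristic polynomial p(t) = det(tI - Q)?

144

p(0) = det(0·I − Q) = det(−Q) = (−1)^3·det(Q).
det(Q) = -144, so p(0) = 144.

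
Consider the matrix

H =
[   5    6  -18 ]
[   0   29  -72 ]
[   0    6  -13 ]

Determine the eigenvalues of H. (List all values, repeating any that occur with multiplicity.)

Compute the characteristic polynomial p(λ) = det(λI - H).
Expanding the 3×3 determinant: p(λ) = λ^3 - 21λ^2 + 135λ - 275.
Since p(11) = 0, λ = 11 is a root.
Dividing by (λ - 11) leaves λ^2 - 10λ + 25.
The quadratic factor is (λ - 5)^2.
Eigenvalues: 5, 5, 11.

5, 5, 11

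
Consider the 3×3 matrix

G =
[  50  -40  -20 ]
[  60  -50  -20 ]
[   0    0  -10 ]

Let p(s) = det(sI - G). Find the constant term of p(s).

p(s) = s^3 + 10s^2 - 100s - 1000.
The constant term is -1000.

-1000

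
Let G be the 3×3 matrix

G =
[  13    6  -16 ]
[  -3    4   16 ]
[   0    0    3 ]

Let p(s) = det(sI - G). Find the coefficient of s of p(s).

121

p(s) = s^3 - 20s^2 + 121s - 210.
The coefficient of s is 121.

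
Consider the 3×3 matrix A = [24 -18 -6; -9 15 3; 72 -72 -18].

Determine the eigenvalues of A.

6, 6, 9

Set up det(μI - A) = 0.
Cofactor expansion gives p(μ) = μ^3 - 21μ^2 + 144μ - 324.
Rational-root test: μ = 6 gives p(6) = 0.
Dividing by (μ - 6) leaves μ^2 - 15μ + 54.
The quadratic factors as (μ - 6)·(μ - 9).
Eigenvalues: 6, 6, 9.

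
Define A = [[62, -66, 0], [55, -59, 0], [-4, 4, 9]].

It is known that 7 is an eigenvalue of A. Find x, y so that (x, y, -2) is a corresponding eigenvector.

-6, -5

We need (A - 7I)v = 0.
A - 7I = [[55, -66, 0], [55, -66, 0], [-4, 4, 2]].
Row 1: (55)·x + (-66)·y + (0)·-2 = 0
Row 2: (55)·x + (-66)·y + (0)·-2 = 0
Row 3: (-4)·x + (4)·y + (2)·-2 = 0
Solving gives x = -6, y = -5.
Check: A·(-6, -5, -2) = (-42, -35, -14) = 7·(-6, -5, -2).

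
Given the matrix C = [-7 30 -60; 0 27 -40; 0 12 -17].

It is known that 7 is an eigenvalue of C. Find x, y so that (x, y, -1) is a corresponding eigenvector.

We need (C - 7I)v = 0.
C - 7I = [[-14, 30, -60], [0, 20, -40], [0, 12, -24]].
Row 1: (-14)·x + (30)·y + (-60)·-1 = 0
Row 2: (0)·x + (20)·y + (-40)·-1 = 0
Row 3: (0)·x + (12)·y + (-24)·-1 = 0
Solving gives x = 0, y = -2.
Check: C·(0, -2, -1) = (0, -14, -7) = 7·(0, -2, -1).

0, -2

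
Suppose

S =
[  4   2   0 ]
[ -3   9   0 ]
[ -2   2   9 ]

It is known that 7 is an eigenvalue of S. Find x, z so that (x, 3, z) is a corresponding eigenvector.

We need (S - 7I)v = 0.
S - 7I = [[-3, 2, 0], [-3, 2, 0], [-2, 2, 2]].
Row 1: (-3)·x + (2)·3 + (0)·z = 0
Row 2: (-3)·x + (2)·3 + (0)·z = 0
Row 3: (-2)·x + (2)·3 + (2)·z = 0
Solving gives x = 2, z = -1.
Check: S·(2, 3, -1) = (14, 21, -7) = 7·(2, 3, -1).

2, -1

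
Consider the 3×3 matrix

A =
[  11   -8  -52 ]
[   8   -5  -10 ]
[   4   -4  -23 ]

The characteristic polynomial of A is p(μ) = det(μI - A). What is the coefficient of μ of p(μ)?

39

p(μ) = μ^3 + 17μ^2 + 39μ - 297.
The coefficient of μ is 39.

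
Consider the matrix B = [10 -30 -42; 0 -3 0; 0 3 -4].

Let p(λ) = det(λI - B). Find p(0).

p(0) = det(0·I − B) = det(−B) = (−1)^3·det(B).
det(B) = 120, so p(0) = -120.

-120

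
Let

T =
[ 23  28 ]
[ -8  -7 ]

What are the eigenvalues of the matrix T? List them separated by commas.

7, 9

det(T - λI) = (23 - λ)(-7 - λ) - (28)·(-8) = λ^2 - 16λ + 63.
This factors as (λ - 7)·(λ - 9) = 0.
Eigenvalues: 7, 9.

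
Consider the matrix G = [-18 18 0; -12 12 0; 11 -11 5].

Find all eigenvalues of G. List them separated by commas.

The characteristic polynomial is p(μ) = det(μI - G).
Expanding along the first row, p(μ) = μ^3 + μ^2 - 30μ.
Rational-root test: μ = 0 gives p(0) = 0.
Dividing by μ leaves μ^2 + μ - 30.
The quadratic factors as (μ + 6)·(μ - 5).
Eigenvalues: -6, 0, 5.

-6, 0, 5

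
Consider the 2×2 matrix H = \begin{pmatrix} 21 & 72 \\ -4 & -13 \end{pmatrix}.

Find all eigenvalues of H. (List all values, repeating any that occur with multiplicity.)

3, 5

det(H - λI) = (21 - λ)(-13 - λ) - (72)·(-4) = λ^2 - 8λ + 15.
This factors as (λ - 3)·(λ - 5) = 0.
Eigenvalues: 3, 5.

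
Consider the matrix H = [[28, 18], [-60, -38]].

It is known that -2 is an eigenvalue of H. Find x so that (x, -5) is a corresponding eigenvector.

We need (H + 2I)v = 0.
H + 2I = [[30, 18], [-60, -36]].
Row 1: (30)·x + (18)·-5 = 0
Row 2: (-60)·x + (-36)·-5 = 0
Solving gives x = 3.
Check: H·(3, -5) = (-6, 10) = -2·(3, -5).

3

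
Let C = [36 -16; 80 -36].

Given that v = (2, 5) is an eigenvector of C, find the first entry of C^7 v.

-32768

First find the eigenvalue: Cv = (-8, -20) = -4·(2, 5), so λ = -4.
Then C^7 v = λ^7·v = (-4)^7·(2, 5) = -16384·(2, 5) = (-32768, -81920).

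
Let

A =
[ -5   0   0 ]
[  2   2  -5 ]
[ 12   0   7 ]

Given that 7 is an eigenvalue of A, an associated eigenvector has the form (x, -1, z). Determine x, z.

We need (A - 7I)v = 0.
A - 7I = [[-12, 0, 0], [2, -5, -5], [12, 0, 0]].
Row 1: (-12)·x + (0)·-1 + (0)·z = 0
Row 2: (2)·x + (-5)·-1 + (-5)·z = 0
Row 3: (12)·x + (0)·-1 + (0)·z = 0
Solving gives x = 0, z = 1.
Check: A·(0, -1, 1) = (0, -7, 7) = 7·(0, -1, 1).

0, 1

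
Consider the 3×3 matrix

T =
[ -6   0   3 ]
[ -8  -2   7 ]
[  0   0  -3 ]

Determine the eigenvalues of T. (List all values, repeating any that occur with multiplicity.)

-6, -3, -2

The characteristic polynomial is p(s) = det(sI - T).
Expanding along the first row, p(s) = s^3 + 11s^2 + 36s + 36.
Since p(-2) = 0, s = -2 is a root.
Factor out (s + 2): p(s) = (s + 2)·(s^2 + 9s + 18).
The quadratic factors as (s + 6)·(s + 3).
Eigenvalues: -6, -3, -2.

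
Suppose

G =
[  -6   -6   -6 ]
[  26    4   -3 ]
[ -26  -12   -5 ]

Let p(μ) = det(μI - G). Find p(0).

p(0) = det(0·I − G) = det(−G) = (−1)^3·det(G).
det(G) = 336, so p(0) = -336.

-336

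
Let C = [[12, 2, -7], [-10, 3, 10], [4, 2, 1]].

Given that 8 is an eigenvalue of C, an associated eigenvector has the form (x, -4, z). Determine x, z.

2, 0

We need (C - 8I)v = 0.
C - 8I = [[4, 2, -7], [-10, -5, 10], [4, 2, -7]].
Row 1: (4)·x + (2)·-4 + (-7)·z = 0
Row 2: (-10)·x + (-5)·-4 + (10)·z = 0
Row 3: (4)·x + (2)·-4 + (-7)·z = 0
Solving gives x = 2, z = 0.
Check: C·(2, -4, 0) = (16, -32, 0) = 8·(2, -4, 0).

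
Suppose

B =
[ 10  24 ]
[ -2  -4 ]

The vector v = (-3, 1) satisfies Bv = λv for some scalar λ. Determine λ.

Compute Bv: B·(-3, 1) = (-6, 2).
Since Bv = λv, compare component 1: -6 = λ·-3, so λ = 2.

2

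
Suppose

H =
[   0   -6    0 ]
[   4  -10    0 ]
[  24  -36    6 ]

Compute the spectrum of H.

Compute the characteristic polynomial p(μ) = det(μI - H).
Cofactor expansion gives p(μ) = μ^3 + 4μ^2 - 36μ - 144.
Rational-root test: μ = -4 gives p(-4) = 0.
Dividing by (μ + 4) leaves μ^2 - 36.
The quadratic factors as (μ + 6)·(μ - 6).
Eigenvalues: -6, -4, 6.

-6, -4, 6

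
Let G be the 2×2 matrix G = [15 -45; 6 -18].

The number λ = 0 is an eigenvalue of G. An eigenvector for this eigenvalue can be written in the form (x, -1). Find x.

We need (G)v = 0.
G = [[15, -45], [6, -18]].
Row 1: (15)·x + (-45)·-1 = 0
Row 2: (6)·x + (-18)·-1 = 0
Solving gives x = -3.
Check: G·(-3, -1) = (0, 0) = 0·(-3, -1).

-3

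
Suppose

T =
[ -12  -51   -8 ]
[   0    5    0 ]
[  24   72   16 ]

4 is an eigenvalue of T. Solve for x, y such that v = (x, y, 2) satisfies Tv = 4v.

We need (T - 4I)v = 0.
T - 4I = [[-16, -51, -8], [0, 1, 0], [24, 72, 12]].
Row 1: (-16)·x + (-51)·y + (-8)·2 = 0
Row 2: (0)·x + (1)·y + (0)·2 = 0
Row 3: (24)·x + (72)·y + (12)·2 = 0
Solving gives x = -1, y = 0.
Check: T·(-1, 0, 2) = (-4, 0, 8) = 4·(-1, 0, 2).

-1, 0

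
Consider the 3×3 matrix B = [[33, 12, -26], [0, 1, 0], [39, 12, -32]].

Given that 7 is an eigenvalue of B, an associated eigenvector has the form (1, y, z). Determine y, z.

We need (B - 7I)v = 0.
B - 7I = [[26, 12, -26], [0, -6, 0], [39, 12, -39]].
Row 1: (26)·1 + (12)·y + (-26)·z = 0
Row 2: (0)·1 + (-6)·y + (0)·z = 0
Row 3: (39)·1 + (12)·y + (-39)·z = 0
Solving gives y = 0, z = 1.
Check: B·(1, 0, 1) = (7, 0, 7) = 7·(1, 0, 1).

0, 1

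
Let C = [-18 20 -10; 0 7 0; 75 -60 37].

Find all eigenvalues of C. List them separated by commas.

Compute the characteristic polynomial p(r) = det(rI - C).
Cofactor expansion gives p(r) = r^3 - 26r^2 + 217r - 588.
Rational-root test: r = 12 gives p(12) = 0.
Factor out (r - 12): p(r) = (r - 12)·(r^2 - 14r + 49).
The quadratic factor is (r - 7)^2.
Eigenvalues: 7, 7, 12.

7, 7, 12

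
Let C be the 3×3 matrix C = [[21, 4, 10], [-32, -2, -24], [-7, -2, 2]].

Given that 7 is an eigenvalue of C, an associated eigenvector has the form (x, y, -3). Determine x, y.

We need (C - 7I)v = 0.
C - 7I = [[14, 4, 10], [-32, -9, -24], [-7, -2, -5]].
Row 1: (14)·x + (4)·y + (10)·-3 = 0
Row 2: (-32)·x + (-9)·y + (-24)·-3 = 0
Row 3: (-7)·x + (-2)·y + (-5)·-3 = 0
Solving gives x = 9, y = -24.
Check: C·(9, -24, -3) = (63, -168, -21) = 7·(9, -24, -3).

9, -24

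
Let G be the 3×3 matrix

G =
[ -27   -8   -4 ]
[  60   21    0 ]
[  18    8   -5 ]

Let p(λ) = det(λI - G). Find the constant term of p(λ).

p(λ) = λ^3 + 11λ^2 + 15λ - 27.
The constant term is -27.

-27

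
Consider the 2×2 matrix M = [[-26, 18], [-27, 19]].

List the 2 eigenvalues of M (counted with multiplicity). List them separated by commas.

det(M - tI) = (-26 - t)(19 - t) - (18)·(-27) = t^2 + 7t - 8.
This factors as (t + 8)·(t - 1) = 0.
Eigenvalues: -8, 1.

-8, 1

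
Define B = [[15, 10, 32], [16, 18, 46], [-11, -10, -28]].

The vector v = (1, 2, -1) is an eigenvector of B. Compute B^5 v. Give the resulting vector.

(243, 486, -243)

First find the eigenvalue: Bv = (3, 6, -3) = 3·(1, 2, -1), so λ = 3.
Then B^5 v = λ^5·v = 3^5·(1, 2, -1) = 243·(1, 2, -1) = (243, 486, -243).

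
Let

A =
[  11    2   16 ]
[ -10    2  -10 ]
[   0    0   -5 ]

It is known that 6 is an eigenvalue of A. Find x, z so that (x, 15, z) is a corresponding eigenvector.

-6, 0

We need (A - 6I)v = 0.
A - 6I = [[5, 2, 16], [-10, -4, -10], [0, 0, -11]].
Row 1: (5)·x + (2)·15 + (16)·z = 0
Row 2: (-10)·x + (-4)·15 + (-10)·z = 0
Row 3: (0)·x + (0)·15 + (-11)·z = 0
Solving gives x = -6, z = 0.
Check: A·(-6, 15, 0) = (-36, 90, 0) = 6·(-6, 15, 0).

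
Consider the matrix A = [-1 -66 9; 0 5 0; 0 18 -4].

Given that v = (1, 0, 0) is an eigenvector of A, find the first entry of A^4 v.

First find the eigenvalue: Av = (-1, 0, 0) = -1·(1, 0, 0), so λ = -1.
Then A^4 v = λ^4·v = (-1)^4·(1, 0, 0) = 1·(1, 0, 0) = (1, 0, 0).

1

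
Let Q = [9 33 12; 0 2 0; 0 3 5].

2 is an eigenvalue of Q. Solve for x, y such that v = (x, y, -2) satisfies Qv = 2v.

-6, 2

We need (Q - 2I)v = 0.
Q - 2I = [[7, 33, 12], [0, 0, 0], [0, 3, 3]].
Row 1: (7)·x + (33)·y + (12)·-2 = 0
Row 2: (0)·x + (0)·y + (0)·-2 = 0
Row 3: (0)·x + (3)·y + (3)·-2 = 0
Solving gives x = -6, y = 2.
Check: Q·(-6, 2, -2) = (-12, 4, -4) = 2·(-6, 2, -2).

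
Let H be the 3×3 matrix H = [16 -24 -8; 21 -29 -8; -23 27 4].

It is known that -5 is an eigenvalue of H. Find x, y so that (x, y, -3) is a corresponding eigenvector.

We need (H + 5I)v = 0.
H + 5I = [[21, -24, -8], [21, -24, -8], [-23, 27, 9]].
Row 1: (21)·x + (-24)·y + (-8)·-3 = 0
Row 2: (21)·x + (-24)·y + (-8)·-3 = 0
Row 3: (-23)·x + (27)·y + (9)·-3 = 0
Solving gives x = 0, y = 1.
Check: H·(0, 1, -3) = (0, -5, 15) = -5·(0, 1, -3).

0, 1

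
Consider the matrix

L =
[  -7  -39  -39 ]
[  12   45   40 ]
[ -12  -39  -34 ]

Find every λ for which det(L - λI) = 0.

Set up det(λI - L) = 0.
Cofactor expansion gives p(λ) = λ^3 - 4λ^2 - 47λ + 210.
Try λ = 6: p(6) = 0, so 6 is a root.
Factor out (λ - 6): p(λ) = (λ - 6)·(λ^2 + 2λ - 35).
The quadratic factors as (λ + 7)·(λ - 5).
Eigenvalues: -7, 5, 6.

-7, 5, 6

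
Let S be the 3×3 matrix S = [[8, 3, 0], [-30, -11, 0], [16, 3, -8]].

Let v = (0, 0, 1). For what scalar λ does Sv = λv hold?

-8

Compute Sv: S·(0, 0, 1) = (0, 0, -8).
Since Sv = λv, compare component 3: -8 = λ·1, so λ = -8.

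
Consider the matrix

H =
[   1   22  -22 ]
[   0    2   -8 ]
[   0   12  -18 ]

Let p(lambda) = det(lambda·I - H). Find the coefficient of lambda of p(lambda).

p(lambda) = lambda^3 + 15·lambda^2 + 44·lambda - 60.
The coefficient of lambda is 44.

44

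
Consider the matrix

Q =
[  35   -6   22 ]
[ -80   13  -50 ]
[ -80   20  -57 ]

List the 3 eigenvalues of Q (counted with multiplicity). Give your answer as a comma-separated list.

Set up det(sI - Q) = 0.
Expanding the 3×3 determinant: p(s) = s^3 + 9s^2 - s - 105.
Try s = 3: p(3) = 0, so 3 is a root.
Dividing by (s - 3) leaves s^2 + 12s + 35.
The quadratic factors as (s + 7)·(s + 5).
Eigenvalues: -7, -5, 3.

-7, -5, 3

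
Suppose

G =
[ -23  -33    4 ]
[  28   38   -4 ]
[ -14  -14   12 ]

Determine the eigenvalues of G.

Set up det(tI - G) = 0.
Expanding along the first row, p(t) = t^3 - 27t^2 + 230t - 600.
Rational-root test: t = 10 gives p(10) = 0.
Dividing by (t - 10) leaves t^2 - 17t + 60.
The quadratic factors as (t - 5)·(t - 12).
Eigenvalues: 5, 10, 12.

5, 10, 12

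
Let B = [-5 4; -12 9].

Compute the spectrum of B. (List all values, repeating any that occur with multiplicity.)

1, 3

det(B - λI) = (-5 - λ)(9 - λ) - (4)·(-12) = λ^2 - 4λ + 3.
This factors as (λ - 1)·(λ - 3) = 0.
Eigenvalues: 1, 3.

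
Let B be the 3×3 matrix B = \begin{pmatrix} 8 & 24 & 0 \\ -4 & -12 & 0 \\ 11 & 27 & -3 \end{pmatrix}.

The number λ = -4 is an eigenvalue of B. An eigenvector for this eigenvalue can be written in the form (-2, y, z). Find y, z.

1, -5

We need (B + 4I)v = 0.
B + 4I = [[12, 24, 0], [-4, -8, 0], [11, 27, 1]].
Row 1: (12)·-2 + (24)·y + (0)·z = 0
Row 2: (-4)·-2 + (-8)·y + (0)·z = 0
Row 3: (11)·-2 + (27)·y + (1)·z = 0
Solving gives y = 1, z = -5.
Check: B·(-2, 1, -5) = (8, -4, 20) = -4·(-2, 1, -5).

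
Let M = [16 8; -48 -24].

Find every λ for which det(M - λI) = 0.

-8, 0

det(M - μI) = (16 - μ)(-24 - μ) - (8)·(-48) = μ^2 + 8μ.
This factors as (μ + 8)·μ = 0.
Eigenvalues: -8, 0.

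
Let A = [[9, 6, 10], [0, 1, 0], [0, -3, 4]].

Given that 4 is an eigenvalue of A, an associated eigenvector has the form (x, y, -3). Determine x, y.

We need (A - 4I)v = 0.
A - 4I = [[5, 6, 10], [0, -3, 0], [0, -3, 0]].
Row 1: (5)·x + (6)·y + (10)·-3 = 0
Row 2: (0)·x + (-3)·y + (0)·-3 = 0
Row 3: (0)·x + (-3)·y + (0)·-3 = 0
Solving gives x = 6, y = 0.
Check: A·(6, 0, -3) = (24, 0, -12) = 4·(6, 0, -3).

6, 0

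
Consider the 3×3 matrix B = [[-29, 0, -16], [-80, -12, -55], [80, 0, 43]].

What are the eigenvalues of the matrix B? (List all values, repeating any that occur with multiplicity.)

-12, 3, 11

Set up det(rI - B) = 0.
Expanding along the first row, p(r) = r^3 - 2r^2 - 135r + 396.
Since p(3) = 0, r = 3 is a root.
Factor out (r - 3): p(r) = (r - 3)·(r^2 + r - 132).
The quadratic factors as (r + 12)·(r - 11).
Eigenvalues: -12, 3, 11.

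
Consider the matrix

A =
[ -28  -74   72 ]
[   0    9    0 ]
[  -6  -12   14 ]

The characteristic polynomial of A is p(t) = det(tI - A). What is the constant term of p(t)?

p(t) = t^3 + 5t^2 - 86t - 360.
The constant term is -360.

-360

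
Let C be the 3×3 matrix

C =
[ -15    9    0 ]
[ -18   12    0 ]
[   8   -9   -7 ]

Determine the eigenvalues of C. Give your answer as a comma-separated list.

-7, -6, 3

Set up det(μI - C) = 0.
Expanding the 3×3 determinant: p(μ) = μ^3 + 10μ^2 + 3μ - 126.
Rational-root test: μ = 3 gives p(3) = 0.
Dividing by (μ - 3) leaves μ^2 + 13μ + 42.
The quadratic factors as (μ + 7)·(μ + 6).
Eigenvalues: -7, -6, 3.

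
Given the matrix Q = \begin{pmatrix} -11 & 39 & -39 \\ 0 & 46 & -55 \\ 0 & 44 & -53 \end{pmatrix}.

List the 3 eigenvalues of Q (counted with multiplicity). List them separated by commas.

-11, -9, 2

The characteristic polynomial is p(s) = det(sI - Q).
Expanding along the first row, p(s) = s^3 + 18s^2 + 59s - 198.
Rational-root test: s = 2 gives p(2) = 0.
Dividing by (s - 2) leaves s^2 + 20s + 99.
The quadratic factors as (s + 11)·(s + 9).
Eigenvalues: -11, -9, 2.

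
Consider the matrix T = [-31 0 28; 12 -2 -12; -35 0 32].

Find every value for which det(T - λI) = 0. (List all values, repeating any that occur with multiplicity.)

Compute the characteristic polynomial p(lambda) = det(lambda·I - T).
Expanding the 3×3 determinant: p(lambda) = lambda^3 + lambda^2 - 14·lambda - 24.
Since p(-2) = 0, lambda = -2 is a root.
Dividing by (lambda + 2) leaves lambda^2 - lambda - 12.
The quadratic factors as (lambda + 3)·(lambda - 4).
Eigenvalues: -3, -2, 4.

-3, -2, 4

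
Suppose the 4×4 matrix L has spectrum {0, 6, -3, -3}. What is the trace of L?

0

trace(L) is the sum of the eigenvalues: (0) + (6) + (-3) + (-3) = 0.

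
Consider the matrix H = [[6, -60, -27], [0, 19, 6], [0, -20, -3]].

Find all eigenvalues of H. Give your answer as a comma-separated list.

6, 7, 9

The characteristic polynomial is p(s) = det(sI - H).
Cofactor expansion gives p(s) = s^3 - 22s^2 + 159s - 378.
Since p(6) = 0, s = 6 is a root.
Factor out (s - 6): p(s) = (s - 6)·(s^2 - 16s + 63).
The quadratic factors as (s - 7)·(s - 9).
Eigenvalues: 6, 7, 9.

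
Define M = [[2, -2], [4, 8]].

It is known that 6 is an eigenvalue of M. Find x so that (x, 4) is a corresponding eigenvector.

We need (M - 6I)v = 0.
M - 6I = [[-4, -2], [4, 2]].
Row 1: (-4)·x + (-2)·4 = 0
Row 2: (4)·x + (2)·4 = 0
Solving gives x = -2.
Check: M·(-2, 4) = (-12, 24) = 6·(-2, 4).

-2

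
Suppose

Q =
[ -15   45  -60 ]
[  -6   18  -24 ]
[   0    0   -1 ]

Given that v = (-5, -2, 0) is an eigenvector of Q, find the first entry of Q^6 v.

First find the eigenvalue: Qv = (-15, -6, 0) = 3·(-5, -2, 0), so λ = 3.
Then Q^6 v = λ^6·v = 3^6·(-5, -2, 0) = 729·(-5, -2, 0) = (-3645, -1458, 0).

-3645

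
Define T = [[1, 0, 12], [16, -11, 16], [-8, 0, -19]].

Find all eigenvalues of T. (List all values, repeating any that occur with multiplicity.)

-11, -11, -7

Compute the characteristic polynomial p(μ) = det(μI - T).
Cofactor expansion gives p(μ) = μ^3 + 29μ^2 + 275μ + 847.
Rational-root test: μ = -11 gives p(-11) = 0.
Dividing by (μ + 11) leaves μ^2 + 18μ + 77.
The quadratic factors as (μ + 11)·(μ + 7).
Eigenvalues: -11, -11, -7.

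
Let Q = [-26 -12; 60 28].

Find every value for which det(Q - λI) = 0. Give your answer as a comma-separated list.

det(Q - sI) = (-26 - s)(28 - s) - (-12)·(60) = s^2 - 2s - 8.
This factors as (s + 2)·(s - 4) = 0.
Eigenvalues: -2, 4.

-2, 4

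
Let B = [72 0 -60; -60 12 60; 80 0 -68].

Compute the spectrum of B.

Compute the characteristic polynomial p(λ) = det(λI - B).
Cofactor expansion gives p(λ) = λ^3 - 16λ^2 - 48λ + 1152.
Try λ = 12: p(12) = 0, so 12 is a root.
Factor out (λ - 12): p(λ) = (λ - 12)·(λ^2 - 4λ - 96).
The quadratic factors as (λ + 8)·(λ - 12).
Eigenvalues: -8, 12, 12.

-8, 12, 12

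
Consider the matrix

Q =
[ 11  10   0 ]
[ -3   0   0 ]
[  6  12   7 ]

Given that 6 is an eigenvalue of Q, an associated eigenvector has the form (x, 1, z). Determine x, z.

-2, 0

We need (Q - 6I)v = 0.
Q - 6I = [[5, 10, 0], [-3, -6, 0], [6, 12, 1]].
Row 1: (5)·x + (10)·1 + (0)·z = 0
Row 2: (-3)·x + (-6)·1 + (0)·z = 0
Row 3: (6)·x + (12)·1 + (1)·z = 0
Solving gives x = -2, z = 0.
Check: Q·(-2, 1, 0) = (-12, 6, 0) = 6·(-2, 1, 0).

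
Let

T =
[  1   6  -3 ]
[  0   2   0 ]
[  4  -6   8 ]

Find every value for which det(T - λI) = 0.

2, 4, 5

The characteristic polynomial is p(λ) = det(λI - T).
Expanding the 3×3 determinant: p(λ) = λ^3 - 11λ^2 + 38λ - 40.
Rational-root test: λ = 2 gives p(2) = 0.
Factor out (λ - 2): p(λ) = (λ - 2)·(λ^2 - 9λ + 20).
The quadratic factors as (λ - 4)·(λ - 5).
Eigenvalues: 2, 4, 5.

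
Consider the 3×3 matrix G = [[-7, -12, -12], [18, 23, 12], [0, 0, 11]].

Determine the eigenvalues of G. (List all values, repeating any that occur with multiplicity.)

Compute the characteristic polynomial p(t) = det(tI - G).
Expanding the 3×3 determinant: p(t) = t^3 - 27t^2 + 231t - 605.
Since p(5) = 0, t = 5 is a root.
Factor out (t - 5): p(t) = (t - 5)·(t^2 - 22t + 121).
The quadratic factor is (t - 11)^2.
Eigenvalues: 5, 11, 11.

5, 11, 11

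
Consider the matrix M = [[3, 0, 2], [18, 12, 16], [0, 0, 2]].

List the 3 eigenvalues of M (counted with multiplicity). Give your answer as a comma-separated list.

2, 3, 12

The characteristic polynomial is p(μ) = det(μI - M).
Expanding the 3×3 determinant: p(μ) = μ^3 - 17μ^2 + 66μ - 72.
Try μ = 2: p(2) = 0, so 2 is a root.
Dividing by (μ - 2) leaves μ^2 - 15μ + 36.
The quadratic factors as (μ - 3)·(μ - 12).
Eigenvalues: 2, 3, 12.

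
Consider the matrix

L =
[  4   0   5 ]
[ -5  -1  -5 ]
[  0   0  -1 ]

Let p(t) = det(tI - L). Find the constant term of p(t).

p(t) = t^3 - 2t^2 - 7t - 4.
The constant term is -4.

-4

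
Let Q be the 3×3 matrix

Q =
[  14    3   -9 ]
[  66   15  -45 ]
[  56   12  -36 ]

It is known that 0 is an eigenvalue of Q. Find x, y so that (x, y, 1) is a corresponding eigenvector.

We need (Q)v = 0.
Q = [[14, 3, -9], [66, 15, -45], [56, 12, -36]].
Row 1: (14)·x + (3)·y + (-9)·1 = 0
Row 2: (66)·x + (15)·y + (-45)·1 = 0
Row 3: (56)·x + (12)·y + (-36)·1 = 0
Solving gives x = 0, y = 3.
Check: Q·(0, 3, 1) = (0, 0, 0) = 0·(0, 3, 1).

0, 3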